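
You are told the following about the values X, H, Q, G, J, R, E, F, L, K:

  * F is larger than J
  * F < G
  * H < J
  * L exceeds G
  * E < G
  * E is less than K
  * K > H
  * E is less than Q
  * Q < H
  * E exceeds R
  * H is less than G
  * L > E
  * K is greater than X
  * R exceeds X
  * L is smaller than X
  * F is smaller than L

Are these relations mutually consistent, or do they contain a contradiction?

We have X < R stated directly, yet also R < E < Q < H < J < F < G < L < X by chaining the others — so R < X. Contradiction.

inconsistent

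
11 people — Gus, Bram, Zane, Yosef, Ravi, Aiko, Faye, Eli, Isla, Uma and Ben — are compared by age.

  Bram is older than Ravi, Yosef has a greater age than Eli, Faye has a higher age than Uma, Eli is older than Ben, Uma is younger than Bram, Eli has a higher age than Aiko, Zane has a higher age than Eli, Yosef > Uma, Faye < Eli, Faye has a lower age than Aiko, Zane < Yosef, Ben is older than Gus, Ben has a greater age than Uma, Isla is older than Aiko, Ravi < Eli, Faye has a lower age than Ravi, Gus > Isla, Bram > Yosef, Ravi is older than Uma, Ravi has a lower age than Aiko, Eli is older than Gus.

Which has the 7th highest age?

Chaining the given pairs: Uma < Faye < Ravi < Aiko < Isla < Gus < Ben < Eli < Zane < Yosef < Bram.
Counting 7 from the largest end gives Isla.

Isla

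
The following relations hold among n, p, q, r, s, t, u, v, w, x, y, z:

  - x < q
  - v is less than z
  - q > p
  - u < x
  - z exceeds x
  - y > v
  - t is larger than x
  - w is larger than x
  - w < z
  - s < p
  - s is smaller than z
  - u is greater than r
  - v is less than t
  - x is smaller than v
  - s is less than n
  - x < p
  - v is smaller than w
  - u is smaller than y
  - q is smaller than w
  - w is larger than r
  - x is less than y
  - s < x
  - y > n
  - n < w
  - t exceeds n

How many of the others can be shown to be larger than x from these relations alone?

7

Directly above x: v, p, q, t, y, w, z.
Nothing else is reachable above x; 7 in all.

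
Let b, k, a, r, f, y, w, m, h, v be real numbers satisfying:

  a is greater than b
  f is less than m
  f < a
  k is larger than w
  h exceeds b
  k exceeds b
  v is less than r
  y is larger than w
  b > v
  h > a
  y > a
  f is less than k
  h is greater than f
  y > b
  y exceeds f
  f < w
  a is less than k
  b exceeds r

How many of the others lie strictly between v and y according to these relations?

Chaining upward from v reaches: r, b, a, k, h.
Chaining downward from y reaches: f, r, b, w, a.
Strictly between v and y are those in both lists: r, b, a — 3 elements.

3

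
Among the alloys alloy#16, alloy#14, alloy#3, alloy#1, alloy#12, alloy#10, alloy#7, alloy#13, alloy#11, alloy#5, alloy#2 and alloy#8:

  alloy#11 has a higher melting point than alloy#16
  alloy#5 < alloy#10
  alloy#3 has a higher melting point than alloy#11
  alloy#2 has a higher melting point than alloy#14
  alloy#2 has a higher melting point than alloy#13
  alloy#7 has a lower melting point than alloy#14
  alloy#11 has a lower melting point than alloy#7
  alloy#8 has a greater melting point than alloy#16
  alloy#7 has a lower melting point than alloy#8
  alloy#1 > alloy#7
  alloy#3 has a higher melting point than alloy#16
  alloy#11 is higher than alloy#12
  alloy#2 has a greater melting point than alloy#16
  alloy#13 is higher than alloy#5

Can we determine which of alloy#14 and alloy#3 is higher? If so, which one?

undetermined

Following every chain through alloy#3: below alloy#3 we get alloy#12, alloy#16, alloy#11.
alloy#14 is not reached, and no chain runs the other way from alloy#14 to alloy#3.
So the given relations leave the order of alloy#3 and alloy#14 undetermined.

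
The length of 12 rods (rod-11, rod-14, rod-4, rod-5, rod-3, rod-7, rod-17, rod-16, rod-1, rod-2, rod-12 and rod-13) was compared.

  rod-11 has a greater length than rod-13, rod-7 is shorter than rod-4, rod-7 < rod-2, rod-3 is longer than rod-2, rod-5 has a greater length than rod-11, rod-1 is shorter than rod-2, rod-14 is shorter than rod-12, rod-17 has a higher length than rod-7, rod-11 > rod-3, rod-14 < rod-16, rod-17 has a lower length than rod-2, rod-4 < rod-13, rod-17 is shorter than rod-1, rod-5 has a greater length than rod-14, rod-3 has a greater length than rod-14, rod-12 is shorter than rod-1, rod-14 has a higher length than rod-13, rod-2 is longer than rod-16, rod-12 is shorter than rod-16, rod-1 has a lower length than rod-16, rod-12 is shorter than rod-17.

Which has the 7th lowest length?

Piecing the relations together gives one ordering: rod-7 < rod-4 < rod-13 < rod-14 < rod-12 < rod-17 < rod-1 < rod-16 < rod-2 < rod-3 < rod-11 < rod-5.
The 7th smallest is rod-1.

rod-1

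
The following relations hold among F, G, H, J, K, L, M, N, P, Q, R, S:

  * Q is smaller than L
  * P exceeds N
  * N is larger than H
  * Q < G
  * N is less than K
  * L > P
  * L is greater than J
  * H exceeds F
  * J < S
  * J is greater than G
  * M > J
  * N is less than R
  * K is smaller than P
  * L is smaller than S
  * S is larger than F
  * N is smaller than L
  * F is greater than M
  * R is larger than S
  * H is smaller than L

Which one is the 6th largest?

Piecing the relations together gives one ordering: Q < G < J < M < F < H < N < K < P < L < S < R.
Counting 6 from the largest end gives N.

N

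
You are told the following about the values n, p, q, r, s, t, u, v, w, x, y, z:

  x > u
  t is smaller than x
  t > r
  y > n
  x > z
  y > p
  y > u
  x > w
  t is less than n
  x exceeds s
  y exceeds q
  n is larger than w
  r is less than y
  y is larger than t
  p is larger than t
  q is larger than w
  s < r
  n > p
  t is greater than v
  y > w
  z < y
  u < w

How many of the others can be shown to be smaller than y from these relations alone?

Directly below y: u, w, r, t, q, p, n, z.
One step further: v, s (10 so far).
Nothing else is reachable below y; 10 in all.

10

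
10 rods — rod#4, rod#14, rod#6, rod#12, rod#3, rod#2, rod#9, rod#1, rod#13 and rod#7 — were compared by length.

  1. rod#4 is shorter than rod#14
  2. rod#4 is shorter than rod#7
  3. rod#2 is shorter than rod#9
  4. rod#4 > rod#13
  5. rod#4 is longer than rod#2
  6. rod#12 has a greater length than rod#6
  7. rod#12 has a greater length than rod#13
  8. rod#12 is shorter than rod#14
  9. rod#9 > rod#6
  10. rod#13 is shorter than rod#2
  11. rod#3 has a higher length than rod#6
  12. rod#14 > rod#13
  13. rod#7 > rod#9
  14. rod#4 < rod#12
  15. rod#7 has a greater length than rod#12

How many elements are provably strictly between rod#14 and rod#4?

1

The relations place rod#4 below rod#14. An element lies strictly between them when it is forced above rod#4 and also forced below rod#14.
Above rod#4: {rod#12, rod#7}. Below rod#14: {rod#13, rod#2, rod#6, rod#12}.
Intersection: {rod#12} — 1.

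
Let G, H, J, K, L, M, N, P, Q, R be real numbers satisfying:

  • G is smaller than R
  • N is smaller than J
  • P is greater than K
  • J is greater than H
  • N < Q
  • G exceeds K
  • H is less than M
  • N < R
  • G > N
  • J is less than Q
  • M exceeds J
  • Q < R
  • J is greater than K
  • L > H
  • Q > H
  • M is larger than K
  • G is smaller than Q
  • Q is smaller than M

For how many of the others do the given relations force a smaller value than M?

From M the given relations immediately reach K, H, J, Q.
From those, N, G — 6 in total.
Nothing else is reachable below M; 6 in all.

6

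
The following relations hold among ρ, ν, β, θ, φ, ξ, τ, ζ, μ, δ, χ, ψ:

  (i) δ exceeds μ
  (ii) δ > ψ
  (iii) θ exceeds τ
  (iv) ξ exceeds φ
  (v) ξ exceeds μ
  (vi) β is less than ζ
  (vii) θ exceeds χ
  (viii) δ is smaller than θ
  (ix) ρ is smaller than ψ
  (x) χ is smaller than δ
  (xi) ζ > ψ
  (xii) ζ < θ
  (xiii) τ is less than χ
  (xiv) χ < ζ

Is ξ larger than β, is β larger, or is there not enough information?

undetermined

Following every chain through β: above β we get ζ, θ.
ξ is not reached, and no chain runs the other way from ξ to β.
So the given relations leave the order of β and ξ undetermined.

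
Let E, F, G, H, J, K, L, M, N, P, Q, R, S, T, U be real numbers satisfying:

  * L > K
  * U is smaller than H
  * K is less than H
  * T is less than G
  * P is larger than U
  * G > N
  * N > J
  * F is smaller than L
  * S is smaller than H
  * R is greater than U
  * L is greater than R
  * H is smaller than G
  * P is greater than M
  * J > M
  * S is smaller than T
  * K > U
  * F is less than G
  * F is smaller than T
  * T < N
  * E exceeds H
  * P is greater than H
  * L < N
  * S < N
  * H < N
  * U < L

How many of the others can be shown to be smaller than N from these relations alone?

The elements the relations force below N are U, S, M, K, H, R, F, J, T, L — no chain reaches any other.
That is 10.

10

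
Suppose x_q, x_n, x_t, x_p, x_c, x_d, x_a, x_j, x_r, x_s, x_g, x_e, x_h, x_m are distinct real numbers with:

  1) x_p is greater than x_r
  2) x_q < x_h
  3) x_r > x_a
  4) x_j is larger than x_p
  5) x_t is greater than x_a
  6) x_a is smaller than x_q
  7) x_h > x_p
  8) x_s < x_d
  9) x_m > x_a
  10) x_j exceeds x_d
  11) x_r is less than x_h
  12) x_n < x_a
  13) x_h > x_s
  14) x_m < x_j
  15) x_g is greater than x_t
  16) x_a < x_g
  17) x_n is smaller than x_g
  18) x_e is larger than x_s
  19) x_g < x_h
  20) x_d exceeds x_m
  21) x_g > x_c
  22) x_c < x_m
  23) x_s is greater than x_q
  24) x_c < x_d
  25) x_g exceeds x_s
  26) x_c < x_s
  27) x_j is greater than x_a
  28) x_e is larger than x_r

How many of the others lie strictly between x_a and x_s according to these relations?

1

The relations place x_a below x_s. An element lies strictly between them when it is forced above x_a and also forced below x_s.
Above x_a: {x_q, x_m, x_d, x_t, x_g, x_r, x_p, x_j, x_e, x_h}. Below x_s: {x_n, x_c, x_q}.
Intersection: {x_q} — 1.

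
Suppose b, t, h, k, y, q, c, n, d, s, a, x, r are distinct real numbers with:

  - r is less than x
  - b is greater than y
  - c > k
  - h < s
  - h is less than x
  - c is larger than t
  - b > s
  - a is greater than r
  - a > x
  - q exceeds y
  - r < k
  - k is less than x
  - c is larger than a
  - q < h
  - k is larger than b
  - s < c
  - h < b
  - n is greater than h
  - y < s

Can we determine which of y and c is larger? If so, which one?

c

The relevant relations are y < q; q < h; h < s; s < b; b < k; k < x; x < a; a < c.
Chaining these gives y < q < h < s < b < k < x < a < c.
So c is larger.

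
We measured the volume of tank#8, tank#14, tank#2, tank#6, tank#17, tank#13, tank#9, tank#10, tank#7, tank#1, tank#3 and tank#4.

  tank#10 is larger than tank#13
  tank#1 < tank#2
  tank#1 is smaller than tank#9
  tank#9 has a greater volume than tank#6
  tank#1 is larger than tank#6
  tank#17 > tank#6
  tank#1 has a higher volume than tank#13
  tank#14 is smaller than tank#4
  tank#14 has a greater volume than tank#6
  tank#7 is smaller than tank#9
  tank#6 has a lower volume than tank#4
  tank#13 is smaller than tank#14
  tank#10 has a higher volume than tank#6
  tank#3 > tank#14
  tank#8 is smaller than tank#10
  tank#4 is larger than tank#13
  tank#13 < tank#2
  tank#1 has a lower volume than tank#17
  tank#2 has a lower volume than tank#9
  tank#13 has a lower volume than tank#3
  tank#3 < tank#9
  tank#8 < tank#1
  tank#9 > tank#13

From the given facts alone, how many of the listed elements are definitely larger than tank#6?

8

Directly above tank#6: tank#14, tank#1, tank#17, tank#4, tank#10, tank#9.
One step further: tank#2, tank#3 (8 so far).
No other element is forced above tank#6 by the given relations, so the count is 8.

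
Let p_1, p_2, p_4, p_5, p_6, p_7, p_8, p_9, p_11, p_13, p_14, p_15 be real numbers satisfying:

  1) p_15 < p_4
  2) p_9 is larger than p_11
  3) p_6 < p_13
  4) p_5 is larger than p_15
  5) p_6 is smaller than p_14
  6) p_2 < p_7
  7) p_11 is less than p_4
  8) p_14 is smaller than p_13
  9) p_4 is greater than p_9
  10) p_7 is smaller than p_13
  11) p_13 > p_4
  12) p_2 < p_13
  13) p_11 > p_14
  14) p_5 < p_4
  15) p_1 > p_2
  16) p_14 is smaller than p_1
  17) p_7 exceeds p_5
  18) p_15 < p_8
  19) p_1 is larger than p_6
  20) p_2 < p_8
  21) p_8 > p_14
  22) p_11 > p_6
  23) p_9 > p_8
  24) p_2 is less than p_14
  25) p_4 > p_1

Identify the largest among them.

p_13

p_6 is not greatest since p_6 < p_1; p_2 is not greatest since p_2 < p_8; p_15 is not greatest since p_15 < p_5; p_14 is not greatest since p_14 < p_8; p_5 is not greatest since p_5 < p_7; p_1 is not greatest since p_1 < p_4; p_8 is not greatest since p_8 < p_9; p_7 is not greatest since p_7 < p_13; p_11 is not greatest since p_11 < p_9; p_9 is not greatest since p_9 < p_4; p_4 is not greatest since p_4 < p_13.
Only p_13 has nothing above it, so p_13 is the largest.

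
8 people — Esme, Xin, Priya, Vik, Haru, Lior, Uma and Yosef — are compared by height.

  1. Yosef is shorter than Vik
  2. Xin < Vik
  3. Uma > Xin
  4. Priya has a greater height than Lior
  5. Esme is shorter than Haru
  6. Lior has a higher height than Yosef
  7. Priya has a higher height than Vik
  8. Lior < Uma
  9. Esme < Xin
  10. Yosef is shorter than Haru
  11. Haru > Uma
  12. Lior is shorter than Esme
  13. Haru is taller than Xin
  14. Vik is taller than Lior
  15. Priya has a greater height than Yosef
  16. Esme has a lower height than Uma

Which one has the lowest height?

Yosef

Chaining upward from Yosef: directly above it, Lior, Vik, Priya, Haru; then Esme, Uma; then Xin.
That covers every other element, and nothing is given below Yosef, so Yosef is the lowest height.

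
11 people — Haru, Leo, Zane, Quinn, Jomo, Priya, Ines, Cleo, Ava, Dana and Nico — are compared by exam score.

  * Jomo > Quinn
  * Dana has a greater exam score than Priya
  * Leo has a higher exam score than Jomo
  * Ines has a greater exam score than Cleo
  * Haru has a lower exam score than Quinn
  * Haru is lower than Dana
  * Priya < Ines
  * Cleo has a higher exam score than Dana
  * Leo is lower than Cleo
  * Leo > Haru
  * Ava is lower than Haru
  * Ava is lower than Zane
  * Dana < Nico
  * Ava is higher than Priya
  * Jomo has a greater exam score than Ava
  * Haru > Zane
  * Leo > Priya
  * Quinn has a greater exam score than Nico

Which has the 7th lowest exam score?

Quinn

The consecutive relations fix a unique order: Priya < Ava < Zane < Haru < Dana < Nico < Quinn < Jomo < Leo < Cleo < Ines.
Counting 7 from the smallest end gives Quinn.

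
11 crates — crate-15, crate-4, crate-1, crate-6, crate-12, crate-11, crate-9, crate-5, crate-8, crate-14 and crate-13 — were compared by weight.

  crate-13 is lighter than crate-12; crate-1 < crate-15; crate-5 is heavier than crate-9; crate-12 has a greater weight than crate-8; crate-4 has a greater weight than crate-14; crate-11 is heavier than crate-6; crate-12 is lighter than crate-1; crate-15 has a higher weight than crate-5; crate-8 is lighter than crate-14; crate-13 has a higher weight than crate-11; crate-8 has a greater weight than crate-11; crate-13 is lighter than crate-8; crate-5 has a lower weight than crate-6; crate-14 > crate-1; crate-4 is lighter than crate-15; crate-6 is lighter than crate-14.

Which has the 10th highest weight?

Chaining the given pairs: crate-9 < crate-5 < crate-6 < crate-11 < crate-13 < crate-8 < crate-12 < crate-1 < crate-14 < crate-4 < crate-15.
The 10th largest is crate-5.

crate-5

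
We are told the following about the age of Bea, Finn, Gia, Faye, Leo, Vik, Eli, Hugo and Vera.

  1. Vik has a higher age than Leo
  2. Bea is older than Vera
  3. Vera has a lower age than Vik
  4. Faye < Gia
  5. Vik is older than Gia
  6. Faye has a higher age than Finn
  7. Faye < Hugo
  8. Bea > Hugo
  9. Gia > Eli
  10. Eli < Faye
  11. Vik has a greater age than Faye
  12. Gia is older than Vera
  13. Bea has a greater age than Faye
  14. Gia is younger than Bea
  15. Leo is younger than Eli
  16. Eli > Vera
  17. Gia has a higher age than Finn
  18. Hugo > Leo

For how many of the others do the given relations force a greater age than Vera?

6

From Vera the given relations immediately reach Eli, Gia, Vik, Bea.
From those, Faye — 5 in total.
From those, Hugo — 6 in total.
Nothing else is reachable above Vera; 6 in all.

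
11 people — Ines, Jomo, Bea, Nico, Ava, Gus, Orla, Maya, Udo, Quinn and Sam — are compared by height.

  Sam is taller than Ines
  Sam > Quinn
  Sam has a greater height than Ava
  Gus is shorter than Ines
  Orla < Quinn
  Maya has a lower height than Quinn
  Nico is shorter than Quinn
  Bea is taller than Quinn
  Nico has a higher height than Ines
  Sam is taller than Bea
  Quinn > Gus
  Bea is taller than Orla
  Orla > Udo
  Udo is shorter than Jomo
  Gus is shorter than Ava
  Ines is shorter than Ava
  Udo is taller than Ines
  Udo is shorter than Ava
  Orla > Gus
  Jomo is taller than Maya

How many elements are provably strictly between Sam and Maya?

Chaining upward from Maya reaches: Quinn, Jomo, Bea.
Chaining downward from Sam reaches: Gus, Ines, Nico, Udo, Orla, Quinn, Ava, Bea.
Strictly between Maya and Sam are those in both lists: Quinn, Bea — 2 elements.

2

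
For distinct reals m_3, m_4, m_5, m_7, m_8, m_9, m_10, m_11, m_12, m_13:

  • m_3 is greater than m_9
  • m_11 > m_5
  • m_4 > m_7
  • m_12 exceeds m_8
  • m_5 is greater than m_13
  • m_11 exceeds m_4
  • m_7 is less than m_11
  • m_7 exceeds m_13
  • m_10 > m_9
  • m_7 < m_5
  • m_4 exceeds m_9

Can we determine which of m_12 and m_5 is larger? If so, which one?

Following every chain through m_12: below m_12 we get m_8.
m_5 is not reached, and no chain runs the other way from m_5 to m_12.
So the given relations leave the order of m_12 and m_5 undetermined.

undetermined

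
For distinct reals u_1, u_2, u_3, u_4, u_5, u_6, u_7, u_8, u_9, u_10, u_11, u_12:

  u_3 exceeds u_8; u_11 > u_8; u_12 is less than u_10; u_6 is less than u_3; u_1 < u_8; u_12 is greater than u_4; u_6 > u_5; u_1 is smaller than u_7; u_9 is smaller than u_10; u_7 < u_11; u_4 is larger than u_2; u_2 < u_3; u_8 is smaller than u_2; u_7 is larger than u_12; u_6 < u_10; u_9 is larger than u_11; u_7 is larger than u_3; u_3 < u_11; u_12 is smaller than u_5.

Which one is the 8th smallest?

The consecutive relations fix a unique order: u_1 < u_8 < u_2 < u_4 < u_12 < u_5 < u_6 < u_3 < u_7 < u_11 < u_9 < u_10.
The 8th smallest is u_3.

u_3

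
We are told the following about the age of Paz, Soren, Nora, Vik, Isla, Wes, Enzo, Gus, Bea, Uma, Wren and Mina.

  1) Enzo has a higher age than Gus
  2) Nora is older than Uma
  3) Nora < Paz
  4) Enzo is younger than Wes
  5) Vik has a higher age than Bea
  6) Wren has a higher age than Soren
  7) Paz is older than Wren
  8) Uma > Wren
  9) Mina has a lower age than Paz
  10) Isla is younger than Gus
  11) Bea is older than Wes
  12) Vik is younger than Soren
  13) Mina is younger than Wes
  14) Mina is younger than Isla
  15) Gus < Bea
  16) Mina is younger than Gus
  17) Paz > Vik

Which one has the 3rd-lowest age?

Gus

Chaining the given pairs: Mina < Isla < Gus < Enzo < Wes < Bea < Vik < Soren < Wren < Uma < Nora < Paz.
Counting 3 from the smallest end gives Gus.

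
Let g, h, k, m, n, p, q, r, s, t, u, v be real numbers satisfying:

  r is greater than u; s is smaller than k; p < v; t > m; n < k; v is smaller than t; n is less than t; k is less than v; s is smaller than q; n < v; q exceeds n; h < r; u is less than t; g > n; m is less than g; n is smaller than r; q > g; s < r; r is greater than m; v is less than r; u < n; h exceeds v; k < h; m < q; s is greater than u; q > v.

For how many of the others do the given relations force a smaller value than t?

The elements the relations force below t are u, s, n, p, m, k, v — no chain reaches any other.
That is 7.

7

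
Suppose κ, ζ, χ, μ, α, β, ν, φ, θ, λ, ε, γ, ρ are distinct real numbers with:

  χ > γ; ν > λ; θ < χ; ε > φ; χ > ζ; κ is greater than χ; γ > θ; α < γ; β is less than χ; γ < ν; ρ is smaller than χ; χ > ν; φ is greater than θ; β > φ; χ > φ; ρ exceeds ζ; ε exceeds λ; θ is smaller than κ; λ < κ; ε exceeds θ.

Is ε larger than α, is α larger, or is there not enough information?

undetermined

Following every chain through α: above α we get γ, ν, χ, κ.
ε is not reached, and no chain runs the other way from ε to α.
So the given relations leave the order of α and ε undetermined.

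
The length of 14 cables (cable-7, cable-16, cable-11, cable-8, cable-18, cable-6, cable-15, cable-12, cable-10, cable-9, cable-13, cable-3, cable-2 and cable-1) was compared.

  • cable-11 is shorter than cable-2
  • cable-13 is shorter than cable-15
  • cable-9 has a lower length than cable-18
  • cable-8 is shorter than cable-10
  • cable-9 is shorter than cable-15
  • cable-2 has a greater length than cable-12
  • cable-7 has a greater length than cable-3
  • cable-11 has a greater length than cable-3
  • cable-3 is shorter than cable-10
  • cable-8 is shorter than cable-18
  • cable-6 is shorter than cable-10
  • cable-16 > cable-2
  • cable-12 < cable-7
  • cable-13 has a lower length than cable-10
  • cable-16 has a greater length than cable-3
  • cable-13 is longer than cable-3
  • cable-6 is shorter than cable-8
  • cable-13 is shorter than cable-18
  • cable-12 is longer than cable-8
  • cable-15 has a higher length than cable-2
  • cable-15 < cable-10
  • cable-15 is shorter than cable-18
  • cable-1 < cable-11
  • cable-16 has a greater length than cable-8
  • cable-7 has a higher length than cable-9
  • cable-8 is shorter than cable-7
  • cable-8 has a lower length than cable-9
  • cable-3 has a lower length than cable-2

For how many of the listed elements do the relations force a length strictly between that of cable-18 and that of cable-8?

The relations place cable-8 below cable-18. An element lies strictly between them when it is forced above cable-8 and also forced below cable-18.
Above cable-8: {cable-12, cable-2, cable-9, cable-7, cable-16, cable-15, cable-10}. Below cable-18: {cable-1, cable-6, cable-3, cable-11, cable-12, cable-2, cable-13, cable-9, cable-15}.
Intersection: {cable-12, cable-2, cable-9, cable-15} — 4.

4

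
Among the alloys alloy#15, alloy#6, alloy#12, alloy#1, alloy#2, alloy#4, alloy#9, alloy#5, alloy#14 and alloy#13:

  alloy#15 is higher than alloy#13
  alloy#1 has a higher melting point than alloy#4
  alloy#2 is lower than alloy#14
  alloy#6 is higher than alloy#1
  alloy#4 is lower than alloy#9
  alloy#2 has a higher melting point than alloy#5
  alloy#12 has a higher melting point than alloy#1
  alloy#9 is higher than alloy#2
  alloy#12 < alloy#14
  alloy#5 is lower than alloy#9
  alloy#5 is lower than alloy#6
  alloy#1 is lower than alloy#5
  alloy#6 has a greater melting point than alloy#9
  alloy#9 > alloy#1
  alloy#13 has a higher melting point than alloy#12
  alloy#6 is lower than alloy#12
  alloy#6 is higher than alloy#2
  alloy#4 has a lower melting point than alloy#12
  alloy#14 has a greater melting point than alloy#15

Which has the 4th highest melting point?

The consecutive relations fix a unique order: alloy#4 < alloy#1 < alloy#5 < alloy#2 < alloy#9 < alloy#6 < alloy#12 < alloy#13 < alloy#15 < alloy#14.
The 4th largest is alloy#12.

alloy#12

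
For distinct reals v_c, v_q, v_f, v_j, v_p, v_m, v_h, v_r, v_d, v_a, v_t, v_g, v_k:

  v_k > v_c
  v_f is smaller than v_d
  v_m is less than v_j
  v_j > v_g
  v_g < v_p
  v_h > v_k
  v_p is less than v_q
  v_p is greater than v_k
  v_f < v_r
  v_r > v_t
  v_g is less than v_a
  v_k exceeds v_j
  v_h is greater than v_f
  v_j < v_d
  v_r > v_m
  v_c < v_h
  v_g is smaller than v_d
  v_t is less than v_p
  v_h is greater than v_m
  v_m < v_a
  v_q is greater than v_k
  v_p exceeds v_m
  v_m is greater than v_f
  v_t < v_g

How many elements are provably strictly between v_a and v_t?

1

The relations place v_t below v_a. An element lies strictly between them when it is forced above v_t and also forced below v_a.
Above v_t: {v_g, v_j, v_k, v_p, v_h, v_q, v_d, v_r}. Below v_a: {v_f, v_g, v_m}.
Intersection: {v_g} — 1.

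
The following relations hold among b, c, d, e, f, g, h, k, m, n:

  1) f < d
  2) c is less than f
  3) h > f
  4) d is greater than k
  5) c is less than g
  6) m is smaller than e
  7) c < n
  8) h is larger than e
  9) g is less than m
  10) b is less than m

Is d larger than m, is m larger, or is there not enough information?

undetermined

Following every chain through m: above m we get e, h; below m we get b, c, g.
d is not reached, and no chain runs the other way from d to m.
So the given relations leave the order of m and d undetermined.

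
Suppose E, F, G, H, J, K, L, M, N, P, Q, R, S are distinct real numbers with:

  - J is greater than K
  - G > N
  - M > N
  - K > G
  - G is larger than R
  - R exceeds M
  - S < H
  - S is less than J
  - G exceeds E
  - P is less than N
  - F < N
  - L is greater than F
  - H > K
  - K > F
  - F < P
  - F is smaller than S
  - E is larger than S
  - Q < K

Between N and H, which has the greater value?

N < M and M < R give N < R.
With R < G: N < M < R < G.
Then G < K extends the chain to K.
With K < H: N < M < R < G < K < H.
So N < H; H is the larger of the two.

H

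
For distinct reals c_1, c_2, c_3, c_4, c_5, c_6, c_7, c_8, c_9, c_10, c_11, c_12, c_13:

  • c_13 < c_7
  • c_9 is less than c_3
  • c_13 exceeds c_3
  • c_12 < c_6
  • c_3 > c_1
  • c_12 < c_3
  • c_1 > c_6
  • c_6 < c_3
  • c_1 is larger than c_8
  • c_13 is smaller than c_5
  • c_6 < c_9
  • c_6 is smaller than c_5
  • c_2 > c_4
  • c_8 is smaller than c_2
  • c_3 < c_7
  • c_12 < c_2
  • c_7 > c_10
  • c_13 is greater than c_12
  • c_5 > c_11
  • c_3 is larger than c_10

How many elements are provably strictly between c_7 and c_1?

2

The relations place c_1 below c_7. An element lies strictly between them when it is forced above c_1 and also forced below c_7.
Above c_1: {c_3, c_13, c_5}. Below c_7: {c_10, c_12, c_8, c_6, c_9, c_3, c_13}.
Intersection: {c_3, c_13} — 2.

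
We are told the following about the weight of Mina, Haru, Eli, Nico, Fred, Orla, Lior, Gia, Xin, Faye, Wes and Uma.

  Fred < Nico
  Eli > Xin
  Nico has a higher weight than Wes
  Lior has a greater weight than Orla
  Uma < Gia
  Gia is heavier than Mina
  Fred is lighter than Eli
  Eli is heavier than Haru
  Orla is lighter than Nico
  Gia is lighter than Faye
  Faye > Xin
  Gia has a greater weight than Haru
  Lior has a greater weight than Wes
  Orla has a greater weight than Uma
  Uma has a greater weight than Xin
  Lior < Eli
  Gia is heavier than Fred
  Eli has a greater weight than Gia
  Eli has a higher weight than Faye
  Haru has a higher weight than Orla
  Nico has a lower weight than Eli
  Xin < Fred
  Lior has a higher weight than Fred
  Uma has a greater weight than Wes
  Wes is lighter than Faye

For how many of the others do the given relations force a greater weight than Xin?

Directly above Xin: Fred, Uma, Faye, Eli.
One step further: Orla, Nico, Gia, Lior (8 so far).
One step further: Haru (9 so far).
Nothing else is reachable above Xin; 9 in all.

9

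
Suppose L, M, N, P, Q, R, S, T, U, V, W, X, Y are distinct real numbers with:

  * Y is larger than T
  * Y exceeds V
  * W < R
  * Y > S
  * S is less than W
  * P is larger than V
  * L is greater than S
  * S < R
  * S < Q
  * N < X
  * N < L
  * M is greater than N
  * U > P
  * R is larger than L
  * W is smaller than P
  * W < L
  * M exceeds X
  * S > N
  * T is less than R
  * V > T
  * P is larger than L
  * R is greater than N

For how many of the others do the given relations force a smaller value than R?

From R the given relations immediately reach N, T, S, W, L.
No other element is forced below R by the given relations, so the count is 5.

5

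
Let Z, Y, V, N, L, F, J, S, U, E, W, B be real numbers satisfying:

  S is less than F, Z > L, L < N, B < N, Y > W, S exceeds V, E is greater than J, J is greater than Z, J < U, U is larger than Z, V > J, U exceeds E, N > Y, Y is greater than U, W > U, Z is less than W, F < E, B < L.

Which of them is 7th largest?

S

The consecutive relations fix a unique order: B < L < Z < J < V < S < F < E < U < W < Y < N.
Counting 7 from the largest end gives S.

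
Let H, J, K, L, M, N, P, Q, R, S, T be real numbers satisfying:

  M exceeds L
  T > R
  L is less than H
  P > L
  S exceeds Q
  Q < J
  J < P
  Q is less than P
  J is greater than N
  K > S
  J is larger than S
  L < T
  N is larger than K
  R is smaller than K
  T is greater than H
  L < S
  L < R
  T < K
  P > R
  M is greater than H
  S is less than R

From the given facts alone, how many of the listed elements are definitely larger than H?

6

The elements the relations force above H are T, M, K, N, J, P — no chain reaches any other.
That is 6.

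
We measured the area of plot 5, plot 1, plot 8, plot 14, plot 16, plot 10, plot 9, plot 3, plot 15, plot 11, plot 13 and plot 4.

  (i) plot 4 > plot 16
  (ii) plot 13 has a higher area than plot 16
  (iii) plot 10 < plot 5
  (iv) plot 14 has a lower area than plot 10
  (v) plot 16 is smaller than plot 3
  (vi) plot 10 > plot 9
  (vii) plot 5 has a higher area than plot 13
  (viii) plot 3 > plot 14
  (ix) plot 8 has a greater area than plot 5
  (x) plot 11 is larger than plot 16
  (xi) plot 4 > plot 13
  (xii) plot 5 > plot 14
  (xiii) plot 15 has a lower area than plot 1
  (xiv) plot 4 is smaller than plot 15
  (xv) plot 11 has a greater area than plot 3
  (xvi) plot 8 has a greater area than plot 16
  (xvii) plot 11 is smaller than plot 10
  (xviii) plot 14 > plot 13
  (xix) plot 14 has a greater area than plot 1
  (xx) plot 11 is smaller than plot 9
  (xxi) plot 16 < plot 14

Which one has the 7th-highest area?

plot 14

Chaining the given pairs: plot 16 < plot 13 < plot 4 < plot 15 < plot 1 < plot 14 < plot 3 < plot 11 < plot 9 < plot 10 < plot 5 < plot 8.
Counting 7 from the largest end gives plot 14.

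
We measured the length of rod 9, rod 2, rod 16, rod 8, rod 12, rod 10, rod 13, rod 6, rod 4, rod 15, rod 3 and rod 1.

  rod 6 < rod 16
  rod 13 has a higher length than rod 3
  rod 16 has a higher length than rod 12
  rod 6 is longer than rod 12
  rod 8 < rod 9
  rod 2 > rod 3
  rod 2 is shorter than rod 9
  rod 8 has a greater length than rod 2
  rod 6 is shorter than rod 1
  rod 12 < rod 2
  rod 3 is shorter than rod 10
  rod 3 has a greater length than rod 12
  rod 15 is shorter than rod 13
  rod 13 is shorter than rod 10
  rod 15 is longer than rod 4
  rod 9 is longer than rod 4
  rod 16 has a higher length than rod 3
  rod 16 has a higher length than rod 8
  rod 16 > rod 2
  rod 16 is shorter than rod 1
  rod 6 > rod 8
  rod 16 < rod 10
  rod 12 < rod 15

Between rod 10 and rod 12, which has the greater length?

rod 10

rod 12 < rod 3 and rod 3 < rod 2 give rod 12 < rod 2.
With rod 2 < rod 8: rod 12 < rod 3 < rod 2 < rod 8.
Then rod 8 < rod 6 extends the chain to rod 6.
Then rod 6 < rod 16 extends the chain to rod 16.
With rod 16 < rod 10: rod 12 < rod 3 < rod 2 < rod 8 < rod 6 < rod 16 < rod 10.
So rod 12 < rod 10; rod 10 is the longer of the two.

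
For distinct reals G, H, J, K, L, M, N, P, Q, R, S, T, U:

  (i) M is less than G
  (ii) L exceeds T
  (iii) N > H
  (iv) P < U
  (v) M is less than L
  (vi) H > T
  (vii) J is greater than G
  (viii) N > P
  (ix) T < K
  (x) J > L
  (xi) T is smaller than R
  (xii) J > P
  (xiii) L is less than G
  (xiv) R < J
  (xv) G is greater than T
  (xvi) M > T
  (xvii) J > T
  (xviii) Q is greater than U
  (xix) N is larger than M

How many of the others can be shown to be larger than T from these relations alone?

8

The elements the relations force above T are K, M, H, L, R, G, J, N — no chain reaches any other.
That is 8.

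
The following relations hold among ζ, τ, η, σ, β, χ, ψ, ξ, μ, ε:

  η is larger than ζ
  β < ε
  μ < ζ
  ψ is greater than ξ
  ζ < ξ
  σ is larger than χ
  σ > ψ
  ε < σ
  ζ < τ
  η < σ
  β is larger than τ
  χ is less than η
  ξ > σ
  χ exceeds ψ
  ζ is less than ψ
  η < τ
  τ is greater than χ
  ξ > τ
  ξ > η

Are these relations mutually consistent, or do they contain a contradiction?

inconsistent

Chaining the given relations yields ψ < χ < η < τ < β < ε < σ < ξ, so ψ < ξ. But one relation states ξ < ψ. These cannot both hold.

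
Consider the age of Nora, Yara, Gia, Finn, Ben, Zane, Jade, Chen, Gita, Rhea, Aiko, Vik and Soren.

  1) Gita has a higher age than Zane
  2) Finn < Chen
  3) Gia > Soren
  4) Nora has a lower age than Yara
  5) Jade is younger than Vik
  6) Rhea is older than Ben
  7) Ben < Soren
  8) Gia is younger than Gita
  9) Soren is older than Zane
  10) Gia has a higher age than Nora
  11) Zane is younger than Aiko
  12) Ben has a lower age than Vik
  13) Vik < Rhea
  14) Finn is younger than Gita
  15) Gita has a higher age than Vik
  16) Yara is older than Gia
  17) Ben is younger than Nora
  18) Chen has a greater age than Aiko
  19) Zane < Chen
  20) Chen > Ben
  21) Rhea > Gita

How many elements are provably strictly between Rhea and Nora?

The relations place Nora below Rhea. An element lies strictly between them when it is forced above Nora and also forced below Rhea.
Above Nora: {Gia, Gita, Yara}. Below Rhea: {Jade, Finn, Ben, Vik, Zane, Soren, Gia, Gita}.
Intersection: {Gia, Gita} — 2.

2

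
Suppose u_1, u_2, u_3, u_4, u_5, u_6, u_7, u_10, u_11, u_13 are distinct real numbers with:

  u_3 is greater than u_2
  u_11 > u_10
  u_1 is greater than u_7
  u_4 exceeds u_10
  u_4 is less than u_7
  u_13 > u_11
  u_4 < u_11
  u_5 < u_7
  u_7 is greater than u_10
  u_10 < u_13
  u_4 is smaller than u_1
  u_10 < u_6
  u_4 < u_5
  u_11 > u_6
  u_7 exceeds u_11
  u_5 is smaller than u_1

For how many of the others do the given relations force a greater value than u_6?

Directly above u_6: u_11.
One step further: u_13, u_7 (3 so far).
One step further: u_1 (4 so far).
No other element is forced above u_6 by the given relations, so the count is 4.

4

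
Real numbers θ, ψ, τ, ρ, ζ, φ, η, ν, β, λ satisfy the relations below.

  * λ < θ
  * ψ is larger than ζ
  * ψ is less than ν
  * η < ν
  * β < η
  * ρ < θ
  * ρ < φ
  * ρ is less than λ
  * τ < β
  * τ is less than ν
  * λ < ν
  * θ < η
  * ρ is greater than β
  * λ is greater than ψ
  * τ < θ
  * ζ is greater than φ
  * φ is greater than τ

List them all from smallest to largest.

Nothing is placed below τ, so it is least; from there τ < β; β < ρ; ρ < φ; φ < ζ; ζ < ψ; ψ < λ; λ < θ; θ < η; η < ν, each given directly.

τ < β < ρ < φ < ζ < ψ < λ < θ < η < ν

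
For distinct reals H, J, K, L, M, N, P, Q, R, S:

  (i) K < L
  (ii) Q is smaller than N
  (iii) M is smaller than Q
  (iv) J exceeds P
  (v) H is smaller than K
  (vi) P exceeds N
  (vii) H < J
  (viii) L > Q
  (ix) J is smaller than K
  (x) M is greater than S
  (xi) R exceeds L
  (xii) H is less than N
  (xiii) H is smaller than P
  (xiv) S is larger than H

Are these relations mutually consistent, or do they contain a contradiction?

The single ordering H < S < M < Q < N < P < J < K < L < R satisfies every listed relation, so no contradiction arises.

consistent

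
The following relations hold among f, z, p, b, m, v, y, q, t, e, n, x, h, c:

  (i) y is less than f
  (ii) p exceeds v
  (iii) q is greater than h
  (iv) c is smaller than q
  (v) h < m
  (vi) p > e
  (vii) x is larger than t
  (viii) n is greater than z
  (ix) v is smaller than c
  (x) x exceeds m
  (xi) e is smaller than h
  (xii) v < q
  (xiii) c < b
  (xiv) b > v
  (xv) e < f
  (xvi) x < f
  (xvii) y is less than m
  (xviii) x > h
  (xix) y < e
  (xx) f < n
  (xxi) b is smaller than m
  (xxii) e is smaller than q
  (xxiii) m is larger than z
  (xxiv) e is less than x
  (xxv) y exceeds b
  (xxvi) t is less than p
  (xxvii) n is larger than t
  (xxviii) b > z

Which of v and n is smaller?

Link the given pairs in sequence: v < c; c < b; b < y; y < e; e < h; h < m; m < x; x < f; f < n.
Together: v < c < b < y < e < h < m < x < f < n.
So v < n; v is the smaller of the two.

v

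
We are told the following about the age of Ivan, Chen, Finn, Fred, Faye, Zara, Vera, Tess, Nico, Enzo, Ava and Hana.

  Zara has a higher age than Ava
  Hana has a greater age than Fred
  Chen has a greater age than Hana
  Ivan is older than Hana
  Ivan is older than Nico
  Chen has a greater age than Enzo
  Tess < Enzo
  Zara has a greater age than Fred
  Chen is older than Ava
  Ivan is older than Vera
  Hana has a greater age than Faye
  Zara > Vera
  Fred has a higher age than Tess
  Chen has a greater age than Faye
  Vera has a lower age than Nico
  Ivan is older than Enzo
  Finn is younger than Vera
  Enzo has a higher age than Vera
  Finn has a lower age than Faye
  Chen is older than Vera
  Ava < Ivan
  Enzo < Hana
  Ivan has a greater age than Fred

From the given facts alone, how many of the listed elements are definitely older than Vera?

The elements the relations force above Vera are Enzo, Nico, Hana, Ivan, Chen, Zara — no chain reaches any other.
That is 6.

6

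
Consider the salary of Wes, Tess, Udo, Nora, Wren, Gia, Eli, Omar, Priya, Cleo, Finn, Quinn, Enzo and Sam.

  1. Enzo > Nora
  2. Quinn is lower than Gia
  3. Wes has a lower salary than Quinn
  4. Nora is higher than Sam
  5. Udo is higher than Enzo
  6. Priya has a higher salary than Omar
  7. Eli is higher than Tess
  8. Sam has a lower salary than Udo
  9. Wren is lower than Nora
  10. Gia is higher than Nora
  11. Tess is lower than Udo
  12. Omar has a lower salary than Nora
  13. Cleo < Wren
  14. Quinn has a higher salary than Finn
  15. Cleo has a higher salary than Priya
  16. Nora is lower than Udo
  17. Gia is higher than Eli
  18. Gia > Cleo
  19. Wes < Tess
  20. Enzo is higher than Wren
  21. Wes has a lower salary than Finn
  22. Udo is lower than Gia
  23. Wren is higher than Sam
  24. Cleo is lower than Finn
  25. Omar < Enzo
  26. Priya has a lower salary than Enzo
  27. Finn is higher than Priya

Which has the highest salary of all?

Gia

Wes is not greatest since Wes < Tess; Omar is not greatest since Omar < Priya; Tess is not greatest since Tess < Eli; Priya is not greatest since Priya < Finn; Sam is not greatest since Sam < Udo; Cleo is not greatest since Cleo < Wren; Finn is not greatest since Finn < Quinn; Wren is not greatest since Wren < Nora; Eli is not greatest since Eli < Gia; Quinn is not greatest since Quinn < Gia; Nora is not greatest since Nora < Udo; Enzo is not greatest since Enzo < Udo; Udo is not greatest since Udo < Gia.
Only Gia has nothing above it, so Gia is the highest salary.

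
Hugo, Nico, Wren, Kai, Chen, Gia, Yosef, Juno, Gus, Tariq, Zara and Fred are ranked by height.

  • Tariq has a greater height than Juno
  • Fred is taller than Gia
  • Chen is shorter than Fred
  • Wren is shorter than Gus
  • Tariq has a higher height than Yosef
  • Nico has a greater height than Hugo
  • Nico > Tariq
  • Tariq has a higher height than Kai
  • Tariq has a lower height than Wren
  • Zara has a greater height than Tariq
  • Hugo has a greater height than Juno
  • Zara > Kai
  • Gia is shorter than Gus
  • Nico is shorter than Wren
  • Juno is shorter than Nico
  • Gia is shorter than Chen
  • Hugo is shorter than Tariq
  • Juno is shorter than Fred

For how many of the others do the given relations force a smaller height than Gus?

8

Directly below Gus: Gia, Wren.
One step further: Tariq, Nico (4 so far).
One step further: Juno, Yosef, Kai, Hugo (8 so far).
Nothing else is reachable below Gus; 8 in all.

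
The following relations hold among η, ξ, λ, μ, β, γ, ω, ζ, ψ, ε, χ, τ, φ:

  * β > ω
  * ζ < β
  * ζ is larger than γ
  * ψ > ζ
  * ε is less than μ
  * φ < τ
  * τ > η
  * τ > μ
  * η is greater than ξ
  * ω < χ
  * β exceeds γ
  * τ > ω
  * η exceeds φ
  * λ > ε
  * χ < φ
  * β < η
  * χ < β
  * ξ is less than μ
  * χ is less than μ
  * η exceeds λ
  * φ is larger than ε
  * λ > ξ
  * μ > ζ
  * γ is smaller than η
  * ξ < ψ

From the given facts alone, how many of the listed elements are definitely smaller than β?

4

Directly below β: γ, ζ, ω, χ.
Nothing else is reachable below β; 4 in all.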